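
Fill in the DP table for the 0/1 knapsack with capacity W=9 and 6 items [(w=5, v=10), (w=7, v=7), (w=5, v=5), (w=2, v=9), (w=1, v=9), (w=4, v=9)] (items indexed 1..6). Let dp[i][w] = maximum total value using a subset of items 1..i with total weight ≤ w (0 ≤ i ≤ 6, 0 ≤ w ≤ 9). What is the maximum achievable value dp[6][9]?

i\w   0   1   2   3   4   5   6   7   8   9
  0   0   0   0   0   0   0   0   0   0   0
  1   0   0   0   0   0  10  10  10  10  10
  2   0   0   0   0   0  10  10  10  10  10
  3   0   0   0   0   0  10  10  10  10  10
  4   0   0   9   9   9  10  10  19  19  19
  5   0   9   9  18  18  18  19  19  28  28
  6   0   9   9  18  18  18  19  27  28  28

28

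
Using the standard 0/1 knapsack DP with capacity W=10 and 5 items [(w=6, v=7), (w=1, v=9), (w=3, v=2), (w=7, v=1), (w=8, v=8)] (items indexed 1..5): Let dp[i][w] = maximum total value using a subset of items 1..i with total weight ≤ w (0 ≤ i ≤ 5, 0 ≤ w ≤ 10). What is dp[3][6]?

i\w   0   1   2   3   4   5   6   7   8   9  10
  0   0   0   0   0   0   0   0   0   0   0   0
  1   0   0   0   0   0   0   7   7   7   7   7
  2   0   9   9   9   9   9   9  16  16  16  16
  3   0   9   9   9  11  11  11  16  16  16  18
  4   0   9   9   9  11  11  11  16  16  16  18
  5   0   9   9   9  11  11  11  16  16  17  18

11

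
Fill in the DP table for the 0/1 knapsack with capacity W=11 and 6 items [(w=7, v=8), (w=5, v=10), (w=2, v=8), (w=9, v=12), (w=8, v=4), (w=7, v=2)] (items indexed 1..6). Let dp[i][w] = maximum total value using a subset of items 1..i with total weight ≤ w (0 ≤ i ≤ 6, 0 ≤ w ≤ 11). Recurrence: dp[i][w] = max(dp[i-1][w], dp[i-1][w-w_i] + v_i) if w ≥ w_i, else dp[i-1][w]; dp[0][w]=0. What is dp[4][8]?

18

i\w   0   1   2   3   4   5   6   7   8   9  10  11
  0   0   0   0   0   0   0   0   0   0   0   0   0
  1   0   0   0   0   0   0   0   8   8   8   8   8
  2   0   0   0   0   0  10  10  10  10  10  10  10
  3   0   0   8   8   8  10  10  18  18  18  18  18
  4   0   0   8   8   8  10  10  18  18  18  18  20
  5   0   0   8   8   8  10  10  18  18  18  18  20
  6   0   0   8   8   8  10  10  18  18  18  18  20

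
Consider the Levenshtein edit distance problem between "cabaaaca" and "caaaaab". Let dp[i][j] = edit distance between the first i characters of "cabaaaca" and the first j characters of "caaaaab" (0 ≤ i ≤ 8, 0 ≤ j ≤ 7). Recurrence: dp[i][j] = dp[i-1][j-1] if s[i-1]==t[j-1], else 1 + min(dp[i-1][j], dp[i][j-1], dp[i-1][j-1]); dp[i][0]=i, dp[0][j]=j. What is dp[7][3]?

4

   ''  c  a  a  a  a  a  b
''  0  1  2  3  4  5  6  7
 c  1  0  1  2  3  4  5  6
 a  2  1  0  1  2  3  4  5
 b  3  2  1  1  2  3  4  4
 a  4  3  2  1  1  2  3  4
 a  5  4  3  2  1  1  2  3
 a  6  5  4  3  2  1  1  2
 c  7  6  5  4  3  2  2  2
 a  8  7  6  5  4  3  2  3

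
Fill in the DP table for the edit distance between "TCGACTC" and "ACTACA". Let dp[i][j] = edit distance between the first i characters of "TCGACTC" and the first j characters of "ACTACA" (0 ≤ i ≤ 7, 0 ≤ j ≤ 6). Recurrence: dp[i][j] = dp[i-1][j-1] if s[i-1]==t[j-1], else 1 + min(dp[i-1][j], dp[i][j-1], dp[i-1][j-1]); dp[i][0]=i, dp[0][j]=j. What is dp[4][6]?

   ''  A  C  T  A  C  A
''  0  1  2  3  4  5  6
 T  1  1  2  2  3  4  5
 C  2  2  1  2  3  3  4
 G  3  3  2  2  3  4  4
 A  4  3  3  3  2  3  4
 C  5  4  3  4  3  2  3
 T  6  5  4  3  4  3  3
 C  7  6  5  4  4  4  4

4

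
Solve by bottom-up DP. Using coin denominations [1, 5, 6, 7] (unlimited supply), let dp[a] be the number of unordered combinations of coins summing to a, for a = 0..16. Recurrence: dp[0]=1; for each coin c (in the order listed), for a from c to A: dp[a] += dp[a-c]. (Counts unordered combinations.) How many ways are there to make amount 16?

after  coin     0     1     2     3     4     5     6     7     8     9    10    11    12    13    14    15    16
          1     1     1     1     1     1     1     1     1     1     1     1     1     1     1     1     1     1
          5     1     1     1     1     1     2     2     2     2     2     3     3     3     3     3     4     4
          6     1     1     1     1     1     2     3     3     3     3     4     5     6     6     6     7     8
          7     1     1     1     1     1     2     3     4     4     4     5     6     8     9    10    11    12

12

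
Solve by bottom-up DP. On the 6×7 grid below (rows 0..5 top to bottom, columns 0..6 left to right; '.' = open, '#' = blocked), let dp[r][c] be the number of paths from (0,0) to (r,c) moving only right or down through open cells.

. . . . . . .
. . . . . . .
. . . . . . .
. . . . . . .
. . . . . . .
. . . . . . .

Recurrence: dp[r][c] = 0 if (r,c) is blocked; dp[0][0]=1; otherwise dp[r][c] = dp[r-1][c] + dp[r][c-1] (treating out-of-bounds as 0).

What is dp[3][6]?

84

r\c   0   1   2   3   4   5   6
  0   1   1   1   1   1   1   1
  1   1   2   3   4   5   6   7
  2   1   3   6  10  15  21  28
  3   1   4  10  20  35  56  84
  4   1   5  15  35  70 126 210
  5   1   6  21  56 126 252 462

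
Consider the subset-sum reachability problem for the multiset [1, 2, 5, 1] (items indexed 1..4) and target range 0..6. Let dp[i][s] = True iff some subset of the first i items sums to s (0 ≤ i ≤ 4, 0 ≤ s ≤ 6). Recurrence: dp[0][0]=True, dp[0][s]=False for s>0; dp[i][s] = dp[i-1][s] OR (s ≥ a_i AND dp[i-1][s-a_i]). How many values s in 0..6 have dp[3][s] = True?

6

i\s   0   1   2   3   4   5   6
  0   T   F   F   F   F   F   F
  1   T   T   F   F   F   F   F
  2   T   T   T   T   F   F   F
  3   T   T   T   T   F   T   T
  4   T   T   T   T   T   T   T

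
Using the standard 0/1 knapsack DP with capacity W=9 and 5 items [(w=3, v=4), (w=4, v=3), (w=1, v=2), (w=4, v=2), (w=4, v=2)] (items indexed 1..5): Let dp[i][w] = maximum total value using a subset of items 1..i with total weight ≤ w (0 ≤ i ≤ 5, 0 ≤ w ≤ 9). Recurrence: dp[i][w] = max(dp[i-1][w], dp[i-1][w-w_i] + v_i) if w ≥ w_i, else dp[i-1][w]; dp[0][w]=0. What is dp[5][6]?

6

i\w   0   1   2   3   4   5   6   7   8   9
  0   0   0   0   0   0   0   0   0   0   0
  1   0   0   0   4   4   4   4   4   4   4
  2   0   0   0   4   4   4   4   7   7   7
  3   0   2   2   4   6   6   6   7   9   9
  4   0   2   2   4   6   6   6   7   9   9
  5   0   2   2   4   6   6   6   7   9   9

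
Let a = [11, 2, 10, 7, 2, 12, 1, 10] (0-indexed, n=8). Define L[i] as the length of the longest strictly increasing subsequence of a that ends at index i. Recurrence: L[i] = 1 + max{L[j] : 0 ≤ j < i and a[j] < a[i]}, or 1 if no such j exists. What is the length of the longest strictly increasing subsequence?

3

   i    0    1    2    3    4    5    6    7
a[i]   11    2   10    7    2   12    1   10
L[i]    1    1    2    2    1    3    1    3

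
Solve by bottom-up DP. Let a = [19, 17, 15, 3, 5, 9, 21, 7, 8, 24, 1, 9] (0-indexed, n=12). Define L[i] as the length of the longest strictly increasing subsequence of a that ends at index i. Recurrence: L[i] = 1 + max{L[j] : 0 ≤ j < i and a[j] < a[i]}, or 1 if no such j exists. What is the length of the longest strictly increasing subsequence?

   i    0    1    2    3    4    5    6    7    8    9   10   11
a[i]   19   17   15    3    5    9   21    7    8   24    1    9
L[i]    1    1    1    1    2    3    4    3    4    5    1    5

5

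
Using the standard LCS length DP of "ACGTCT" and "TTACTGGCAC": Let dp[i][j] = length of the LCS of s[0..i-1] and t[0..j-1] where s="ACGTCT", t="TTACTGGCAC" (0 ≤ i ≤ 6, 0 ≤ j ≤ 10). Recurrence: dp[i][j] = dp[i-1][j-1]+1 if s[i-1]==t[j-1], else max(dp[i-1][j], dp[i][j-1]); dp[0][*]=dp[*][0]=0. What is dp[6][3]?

2

   ''  T  T  A  C  T  G  G  C  A  C
''  0  0  0  0  0  0  0  0  0  0  0
 A  0  0  0  1  1  1  1  1  1  1  1
 C  0  0  0  1  2  2  2  2  2  2  2
 G  0  0  0  1  2  2  3  3  3  3  3
 T  0  1  1  1  2  3  3  3  3  3  3
 C  0  1  1  1  2  3  3  3  4  4  4
 T  0  1  2  2  2  3  3  3  4  4  4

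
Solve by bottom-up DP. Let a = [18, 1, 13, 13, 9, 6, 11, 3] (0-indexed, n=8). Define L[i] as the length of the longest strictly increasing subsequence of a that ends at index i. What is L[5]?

2

   i    0    1    2    3    4    5    6    7
a[i]   18    1   13   13    9    6   11    3
L[i]    1    1    2    2    2    2    3    2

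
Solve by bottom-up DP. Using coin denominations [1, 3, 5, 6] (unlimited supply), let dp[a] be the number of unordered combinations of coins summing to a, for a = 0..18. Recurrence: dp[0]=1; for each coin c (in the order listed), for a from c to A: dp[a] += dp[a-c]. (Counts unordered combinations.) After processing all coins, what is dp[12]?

after  coin     0     1     2     3     4     5     6     7     8     9    10    11    12    13    14    15    16    17    18
          1     1     1     1     1     1     1     1     1     1     1     1     1     1     1     1     1     1     1     1
          3     1     1     1     2     2     2     3     3     3     4     4     4     5     5     5     6     6     6     7
          5     1     1     1     2     2     3     4     4     5     6     7     8     9    10    11    13    14    15    17
          6     1     1     1     2     2     3     5     5     6     8     9    11    14    15    17    21    23    26    31

14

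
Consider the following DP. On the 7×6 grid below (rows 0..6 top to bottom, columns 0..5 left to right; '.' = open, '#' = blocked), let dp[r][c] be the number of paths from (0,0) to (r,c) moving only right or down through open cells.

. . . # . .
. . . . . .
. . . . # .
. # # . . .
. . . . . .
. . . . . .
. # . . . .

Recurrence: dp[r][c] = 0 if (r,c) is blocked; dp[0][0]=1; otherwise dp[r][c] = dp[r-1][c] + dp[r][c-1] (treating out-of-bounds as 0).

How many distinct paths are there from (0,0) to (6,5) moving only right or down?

111

r\c   0   1   2   3   4   5
  0   1   1   1   0   0   0
  1   1   2   3   3   3   3
  2   1   3   6   9   0   3
  3   1   0   0   9   9  12
  4   1   1   1  10  19  31
  5   1   2   3  13  32  63
  6   1   0   3  16  48 111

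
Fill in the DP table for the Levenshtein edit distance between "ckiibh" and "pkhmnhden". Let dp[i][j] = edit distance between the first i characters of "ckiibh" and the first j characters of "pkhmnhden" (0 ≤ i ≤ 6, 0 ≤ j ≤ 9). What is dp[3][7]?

6

   ''  p  k  h  m  n  h  d  e  n
''  0  1  2  3  4  5  6  7  8  9
 c  1  1  2  3  4  5  6  7  8  9
 k  2  2  1  2  3  4  5  6  7  8
 i  3  3  2  2  3  4  5  6  7  8
 i  4  4  3  3  3  4  5  6  7  8
 b  5  5  4  4  4  4  5  6  7  8
 h  6  6  5  4  5  5  4  5  6  7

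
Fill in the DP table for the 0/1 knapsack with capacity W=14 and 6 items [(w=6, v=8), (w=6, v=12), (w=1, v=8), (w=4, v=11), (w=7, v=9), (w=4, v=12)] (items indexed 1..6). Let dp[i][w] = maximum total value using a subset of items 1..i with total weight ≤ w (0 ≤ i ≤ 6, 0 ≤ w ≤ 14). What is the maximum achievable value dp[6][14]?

i\w   0   1   2   3   4   5   6   7   8   9  10  11  12  13  14
  0   0   0   0   0   0   0   0   0   0   0   0   0   0   0   0
  1   0   0   0   0   0   0   8   8   8   8   8   8   8   8   8
  2   0   0   0   0   0   0  12  12  12  12  12  12  20  20  20
  3   0   8   8   8   8   8  12  20  20  20  20  20  20  28  28
  4   0   8   8   8  11  19  19  20  20  20  23  31  31  31  31
  5   0   8   8   8  11  19  19  20  20  20  23  31  31  31  31
  6   0   8   8   8  12  20  20  20  23  31  31  32  32  32  35

35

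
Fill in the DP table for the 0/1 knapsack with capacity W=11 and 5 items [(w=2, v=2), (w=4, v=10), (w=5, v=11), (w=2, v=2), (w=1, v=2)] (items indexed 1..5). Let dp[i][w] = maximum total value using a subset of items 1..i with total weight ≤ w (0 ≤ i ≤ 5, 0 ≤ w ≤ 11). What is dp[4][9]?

i\w   0   1   2   3   4   5   6   7   8   9  10  11
  0   0   0   0   0   0   0   0   0   0   0   0   0
  1   0   0   2   2   2   2   2   2   2   2   2   2
  2   0   0   2   2  10  10  12  12  12  12  12  12
  3   0   0   2   2  10  11  12  13  13  21  21  23
  4   0   0   2   2  10  11  12  13  14  21  21  23
  5   0   2   2   4  10  12  13  14  15  21  23  23

21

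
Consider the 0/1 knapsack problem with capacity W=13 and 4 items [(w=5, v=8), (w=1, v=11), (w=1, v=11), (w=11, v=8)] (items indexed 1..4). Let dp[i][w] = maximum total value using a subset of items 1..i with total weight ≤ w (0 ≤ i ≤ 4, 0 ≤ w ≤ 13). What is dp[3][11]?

30

i\w   0   1   2   3   4   5   6   7   8   9  10  11  12  13
  0   0   0   0   0   0   0   0   0   0   0   0   0   0   0
  1   0   0   0   0   0   8   8   8   8   8   8   8   8   8
  2   0  11  11  11  11  11  19  19  19  19  19  19  19  19
  3   0  11  22  22  22  22  22  30  30  30  30  30  30  30
  4   0  11  22  22  22  22  22  30  30  30  30  30  30  30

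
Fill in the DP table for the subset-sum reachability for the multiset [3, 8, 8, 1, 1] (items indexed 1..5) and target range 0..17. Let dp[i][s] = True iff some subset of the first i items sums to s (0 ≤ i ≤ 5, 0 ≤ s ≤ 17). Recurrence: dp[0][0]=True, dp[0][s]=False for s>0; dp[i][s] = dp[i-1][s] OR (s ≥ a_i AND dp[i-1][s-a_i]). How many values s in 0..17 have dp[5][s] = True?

i\s   0   1   2   3   4   5   6   7   8   9  10  11  12  13  14  15  16  17
  0   T   F   F   F   F   F   F   F   F   F   F   F   F   F   F   F   F   F
  1   T   F   F   T   F   F   F   F   F   F   F   F   F   F   F   F   F   F
  2   T   F   F   T   F   F   F   F   T   F   F   T   F   F   F   F   F   F
  3   T   F   F   T   F   F   F   F   T   F   F   T   F   F   F   F   T   F
  4   T   T   F   T   T   F   F   F   T   T   F   T   T   F   F   F   T   T
  5   T   T   T   T   T   T   F   F   T   T   T   T   T   T   F   F   T   T

14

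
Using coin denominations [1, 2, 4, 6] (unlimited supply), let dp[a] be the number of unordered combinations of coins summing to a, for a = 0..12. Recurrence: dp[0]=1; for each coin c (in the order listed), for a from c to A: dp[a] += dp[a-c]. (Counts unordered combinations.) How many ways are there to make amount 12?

23

after  coin     0     1     2     3     4     5     6     7     8     9    10    11    12
          1     1     1     1     1     1     1     1     1     1     1     1     1     1
          2     1     1     2     2     3     3     4     4     5     5     6     6     7
          4     1     1     2     2     4     4     6     6     9     9    12    12    16
          6     1     1     2     2     4     4     7     7    11    11    16    16    23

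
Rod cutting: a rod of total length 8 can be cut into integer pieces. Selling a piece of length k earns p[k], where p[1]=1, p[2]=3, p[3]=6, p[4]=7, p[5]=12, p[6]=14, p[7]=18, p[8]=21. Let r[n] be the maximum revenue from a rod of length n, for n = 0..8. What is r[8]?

   n    0    1    2    3    4    5    6    7    8
r[n]    0    1    3    6    7   12   14   18   21

21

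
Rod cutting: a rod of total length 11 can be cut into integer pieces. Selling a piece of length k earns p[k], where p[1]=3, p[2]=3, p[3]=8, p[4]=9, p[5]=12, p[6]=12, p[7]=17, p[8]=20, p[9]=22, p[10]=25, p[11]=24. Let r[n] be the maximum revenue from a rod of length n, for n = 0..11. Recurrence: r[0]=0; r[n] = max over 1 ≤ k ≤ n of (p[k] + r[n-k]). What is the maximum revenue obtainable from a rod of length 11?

33

   n    0    1    2    3    4    5    6    7    8    9   10   11
r[n]    0    3    6    9   12   15   18   21   24   27   30   33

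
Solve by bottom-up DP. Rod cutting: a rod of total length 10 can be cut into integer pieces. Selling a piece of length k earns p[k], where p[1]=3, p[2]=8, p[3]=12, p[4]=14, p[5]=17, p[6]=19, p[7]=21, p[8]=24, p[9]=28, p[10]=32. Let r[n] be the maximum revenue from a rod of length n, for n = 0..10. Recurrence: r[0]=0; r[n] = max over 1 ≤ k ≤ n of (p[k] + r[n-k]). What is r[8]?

   n    0    1    2    3    4    5    6    7    8    9   10
r[n]    0    3    8   12   16   20   24   28   32   36   40

32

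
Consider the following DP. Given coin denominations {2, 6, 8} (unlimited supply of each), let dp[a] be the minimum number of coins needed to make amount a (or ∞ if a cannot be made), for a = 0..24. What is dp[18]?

3

 a  0  1  2  3  4  5  6  7  8  9 10 11 12 13 14 15 16 17 18 19 20 21 22 23 24
dp  0  -  1  -  2  -  1  -  1  -  2  -  2  -  2  -  2  -  3  -  3  -  3  -  3
(- denotes ∞ / unreachable)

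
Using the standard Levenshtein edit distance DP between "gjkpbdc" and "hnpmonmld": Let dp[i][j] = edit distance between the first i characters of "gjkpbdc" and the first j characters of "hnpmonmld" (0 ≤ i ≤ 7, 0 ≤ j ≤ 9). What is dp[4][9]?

   ''  h  n  p  m  o  n  m  l  d
''  0  1  2  3  4  5  6  7  8  9
 g  1  1  2  3  4  5  6  7  8  9
 j  2  2  2  3  4  5  6  7  8  9
 k  3  3  3  3  4  5  6  7  8  9
 p  4  4  4  3  4  5  6  7  8  9
 b  5  5  5  4  4  5  6  7  8  9
 d  6  6  6  5  5  5  6  7  8  8
 c  7  7  7  6  6  6  6  7  8  9

9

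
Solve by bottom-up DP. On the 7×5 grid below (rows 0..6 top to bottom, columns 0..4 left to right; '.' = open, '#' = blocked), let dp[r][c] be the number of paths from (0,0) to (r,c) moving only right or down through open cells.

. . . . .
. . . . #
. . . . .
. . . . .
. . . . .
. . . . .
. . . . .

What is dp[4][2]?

r\c   0   1   2   3   4
  0   1   1   1   1   1
  1   1   2   3   4   0
  2   1   3   6  10  10
  3   1   4  10  20  30
  4   1   5  15  35  65
  5   1   6  21  56 121
  6   1   7  28  84 205

15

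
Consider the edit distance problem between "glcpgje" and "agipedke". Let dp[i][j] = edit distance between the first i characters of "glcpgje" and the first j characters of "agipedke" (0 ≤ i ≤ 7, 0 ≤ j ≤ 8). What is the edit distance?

   ''  a  g  i  p  e  d  k  e
''  0  1  2  3  4  5  6  7  8
 g  1  1  1  2  3  4  5  6  7
 l  2  2  2  2  3  4  5  6  7
 c  3  3  3  3  3  4  5  6  7
 p  4  4  4  4  3  4  5  6  7
 g  5  5  4  5  4  4  5  6  7
 j  6  6  5  5  5  5  5  6  7
 e  7  7  6  6  6  5  6  6  6

6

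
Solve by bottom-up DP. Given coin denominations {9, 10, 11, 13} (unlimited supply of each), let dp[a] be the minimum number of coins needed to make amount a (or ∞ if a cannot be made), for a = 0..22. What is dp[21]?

 a  0  1  2  3  4  5  6  7  8  9 10 11 12 13 14 15 16 17 18 19 20 21 22
dp  0  -  -  -  -  -  -  -  -  1  1  1  -  1  -  -  -  -  2  2  2  2  2
(- denotes ∞ / unreachable)

2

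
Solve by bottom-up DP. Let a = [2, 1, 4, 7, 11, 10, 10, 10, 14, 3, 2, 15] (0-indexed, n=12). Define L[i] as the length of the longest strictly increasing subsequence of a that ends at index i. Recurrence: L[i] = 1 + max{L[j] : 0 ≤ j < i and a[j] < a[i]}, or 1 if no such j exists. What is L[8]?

5

   i    0    1    2    3    4    5    6    7    8    9   10   11
a[i]    2    1    4    7   11   10   10   10   14    3    2   15
L[i]    1    1    2    3    4    4    4    4    5    2    2    6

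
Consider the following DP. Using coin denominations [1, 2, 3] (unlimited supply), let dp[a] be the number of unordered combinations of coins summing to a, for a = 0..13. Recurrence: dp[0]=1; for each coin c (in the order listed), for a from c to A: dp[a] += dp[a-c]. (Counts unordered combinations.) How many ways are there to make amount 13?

21

after  coin     0     1     2     3     4     5     6     7     8     9    10    11    12    13
          1     1     1     1     1     1     1     1     1     1     1     1     1     1     1
          2     1     1     2     2     3     3     4     4     5     5     6     6     7     7
          3     1     1     2     3     4     5     7     8    10    12    14    16    19    21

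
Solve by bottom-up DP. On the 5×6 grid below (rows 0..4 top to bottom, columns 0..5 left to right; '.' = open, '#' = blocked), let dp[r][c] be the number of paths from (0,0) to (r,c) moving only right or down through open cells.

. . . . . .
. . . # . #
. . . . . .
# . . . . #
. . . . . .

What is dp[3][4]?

22

r\c   0   1   2   3   4   5
  0   1   1   1   1   1   1
  1   1   2   3   0   1   0
  2   1   3   6   6   7   7
  3   0   3   9  15  22   0
  4   0   3  12  27  49  49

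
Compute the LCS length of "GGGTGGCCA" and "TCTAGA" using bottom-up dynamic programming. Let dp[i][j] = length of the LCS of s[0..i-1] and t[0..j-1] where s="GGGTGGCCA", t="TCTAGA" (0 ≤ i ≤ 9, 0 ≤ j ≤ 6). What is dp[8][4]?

2

   ''  T  C  T  A  G  A
''  0  0  0  0  0  0  0
 G  0  0  0  0  0  1  1
 G  0  0  0  0  0  1  1
 G  0  0  0  0  0  1  1
 T  0  1  1  1  1  1  1
 G  0  1  1  1  1  2  2
 G  0  1  1  1  1  2  2
 C  0  1  2  2  2  2  2
 C  0  1  2  2  2  2  2
 A  0  1  2  2  3  3  3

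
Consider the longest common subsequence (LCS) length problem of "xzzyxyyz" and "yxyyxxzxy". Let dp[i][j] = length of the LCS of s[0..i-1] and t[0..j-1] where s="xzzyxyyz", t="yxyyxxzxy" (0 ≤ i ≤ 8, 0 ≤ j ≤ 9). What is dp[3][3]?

1

   ''  y  x  y  y  x  x  z  x  y
''  0  0  0  0  0  0  0  0  0  0
 x  0  0  1  1  1  1  1  1  1  1
 z  0  0  1  1  1  1  1  2  2  2
 z  0  0  1  1  1  1  1  2  2  2
 y  0  1  1  2  2  2  2  2  2  3
 x  0  1  2  2  2  3  3  3  3  3
 y  0  1  2  3  3  3  3  3  3  4
 y  0  1  2  3  4  4  4  4  4  4
 z  0  1  2  3  4  4  4  5  5  5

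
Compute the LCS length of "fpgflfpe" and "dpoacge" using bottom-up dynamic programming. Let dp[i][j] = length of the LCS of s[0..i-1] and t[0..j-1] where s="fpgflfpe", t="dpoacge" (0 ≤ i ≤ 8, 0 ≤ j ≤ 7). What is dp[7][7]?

2

   ''  d  p  o  a  c  g  e
''  0  0  0  0  0  0  0  0
 f  0  0  0  0  0  0  0  0
 p  0  0  1  1  1  1  1  1
 g  0  0  1  1  1  1  2  2
 f  0  0  1  1  1  1  2  2
 l  0  0  1  1  1  1  2  2
 f  0  0  1  1  1  1  2  2
 p  0  0  1  1  1  1  2  2
 e  0  0  1  1  1  1  2  3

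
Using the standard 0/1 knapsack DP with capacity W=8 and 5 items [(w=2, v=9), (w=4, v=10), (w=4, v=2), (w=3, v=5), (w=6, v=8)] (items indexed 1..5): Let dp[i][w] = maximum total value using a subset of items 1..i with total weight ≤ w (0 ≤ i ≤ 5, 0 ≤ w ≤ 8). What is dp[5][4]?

10

i\w   0   1   2   3   4   5   6   7   8
  0   0   0   0   0   0   0   0   0   0
  1   0   0   9   9   9   9   9   9   9
  2   0   0   9   9  10  10  19  19  19
  3   0   0   9   9  10  10  19  19  19
  4   0   0   9   9  10  14  19  19  19
  5   0   0   9   9  10  14  19  19  19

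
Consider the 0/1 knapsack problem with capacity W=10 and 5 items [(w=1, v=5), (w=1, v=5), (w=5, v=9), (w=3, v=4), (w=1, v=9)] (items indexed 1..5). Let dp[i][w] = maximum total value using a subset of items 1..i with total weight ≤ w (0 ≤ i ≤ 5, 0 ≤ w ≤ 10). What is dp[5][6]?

i\w   0   1   2   3   4   5   6   7   8   9  10
  0   0   0   0   0   0   0   0   0   0   0   0
  1   0   5   5   5   5   5   5   5   5   5   5
  2   0   5  10  10  10  10  10  10  10  10  10
  3   0   5  10  10  10  10  14  19  19  19  19
  4   0   5  10  10  10  14  14  19  19  19  23
  5   0   9  14  19  19  19  23  23  28  28  28

23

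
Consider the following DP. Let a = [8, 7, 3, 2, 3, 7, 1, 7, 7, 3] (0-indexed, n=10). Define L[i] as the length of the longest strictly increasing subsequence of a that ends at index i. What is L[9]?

2

   i    0    1    2    3    4    5    6    7    8    9
a[i]    8    7    3    2    3    7    1    7    7    3
L[i]    1    1    1    1    2    3    1    3    3    2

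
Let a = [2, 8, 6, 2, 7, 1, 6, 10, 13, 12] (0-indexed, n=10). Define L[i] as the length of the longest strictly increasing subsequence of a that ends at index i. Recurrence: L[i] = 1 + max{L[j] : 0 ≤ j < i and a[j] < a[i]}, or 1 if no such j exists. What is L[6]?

2

   i    0    1    2    3    4    5    6    7    8    9
a[i]    2    8    6    2    7    1    6   10   13   12
L[i]    1    2    2    1    3    1    2    4    5    5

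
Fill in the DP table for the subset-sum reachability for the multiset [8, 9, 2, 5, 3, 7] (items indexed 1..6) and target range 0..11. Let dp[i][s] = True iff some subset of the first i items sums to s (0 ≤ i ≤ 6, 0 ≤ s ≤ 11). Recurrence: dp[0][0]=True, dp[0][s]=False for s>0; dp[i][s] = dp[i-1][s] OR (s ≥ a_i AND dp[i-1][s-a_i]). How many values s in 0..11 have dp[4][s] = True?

8

i\s   0   1   2   3   4   5   6   7   8   9  10  11
  0   T   F   F   F   F   F   F   F   F   F   F   F
  1   T   F   F   F   F   F   F   F   T   F   F   F
  2   T   F   F   F   F   F   F   F   T   T   F   F
  3   T   F   T   F   F   F   F   F   T   T   T   T
  4   T   F   T   F   F   T   F   T   T   T   T   T
  5   T   F   T   T   F   T   F   T   T   T   T   T
  6   T   F   T   T   F   T   F   T   T   T   T   T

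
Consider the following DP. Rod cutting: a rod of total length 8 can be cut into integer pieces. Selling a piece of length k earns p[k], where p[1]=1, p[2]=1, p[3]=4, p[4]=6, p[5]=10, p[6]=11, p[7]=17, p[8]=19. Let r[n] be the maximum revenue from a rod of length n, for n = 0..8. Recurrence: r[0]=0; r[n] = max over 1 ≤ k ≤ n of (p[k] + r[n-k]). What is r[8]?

19

   n    0    1    2    3    4    5    6    7    8
r[n]    0    1    2    4    6   10   11   17   19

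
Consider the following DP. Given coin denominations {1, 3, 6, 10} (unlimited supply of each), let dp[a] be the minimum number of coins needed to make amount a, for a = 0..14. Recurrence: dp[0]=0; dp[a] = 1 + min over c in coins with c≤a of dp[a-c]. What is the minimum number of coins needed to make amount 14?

3

 a  0  1  2  3  4  5  6  7  8  9 10 11 12 13 14
dp  0  1  2  1  2  3  1  2  3  2  1  2  2  2  3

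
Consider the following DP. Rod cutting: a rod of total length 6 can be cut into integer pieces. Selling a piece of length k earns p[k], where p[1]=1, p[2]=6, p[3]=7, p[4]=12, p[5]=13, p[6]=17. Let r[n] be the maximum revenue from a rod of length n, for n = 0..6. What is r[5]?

13

   n    0    1    2    3    4    5    6
r[n]    0    1    6    7   12   13   18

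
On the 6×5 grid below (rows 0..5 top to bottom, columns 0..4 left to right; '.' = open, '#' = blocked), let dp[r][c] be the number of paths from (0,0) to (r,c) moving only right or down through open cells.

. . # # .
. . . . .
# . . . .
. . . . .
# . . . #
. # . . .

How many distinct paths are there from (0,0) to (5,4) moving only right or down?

28

r\c   0   1   2   3   4
  0   1   1   0   0   0
  1   1   2   2   2   2
  2   0   2   4   6   8
  3   0   2   6  12  20
  4   0   2   8  20   0
  5   0   0   8  28  28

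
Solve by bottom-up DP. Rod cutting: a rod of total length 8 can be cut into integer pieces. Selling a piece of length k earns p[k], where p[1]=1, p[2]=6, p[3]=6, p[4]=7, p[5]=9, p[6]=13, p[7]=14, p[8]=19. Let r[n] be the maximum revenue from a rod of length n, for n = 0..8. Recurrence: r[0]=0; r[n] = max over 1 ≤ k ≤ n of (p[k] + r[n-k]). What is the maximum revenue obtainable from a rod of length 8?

24

   n    0    1    2    3    4    5    6    7    8
r[n]    0    1    6    7   12   13   18   19   24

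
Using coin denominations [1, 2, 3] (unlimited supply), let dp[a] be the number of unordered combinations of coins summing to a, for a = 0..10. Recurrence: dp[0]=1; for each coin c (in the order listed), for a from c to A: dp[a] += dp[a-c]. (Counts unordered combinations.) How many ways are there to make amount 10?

14

after  coin     0     1     2     3     4     5     6     7     8     9    10
          1     1     1     1     1     1     1     1     1     1     1     1
          2     1     1     2     2     3     3     4     4     5     5     6
          3     1     1     2     3     4     5     7     8    10    12    14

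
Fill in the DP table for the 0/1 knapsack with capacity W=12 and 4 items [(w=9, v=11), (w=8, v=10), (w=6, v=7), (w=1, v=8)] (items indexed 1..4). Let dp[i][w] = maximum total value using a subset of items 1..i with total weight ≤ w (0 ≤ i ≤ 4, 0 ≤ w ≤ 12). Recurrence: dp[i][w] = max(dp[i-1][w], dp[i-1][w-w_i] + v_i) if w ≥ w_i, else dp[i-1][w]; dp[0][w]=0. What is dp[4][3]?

i\w   0   1   2   3   4   5   6   7   8   9  10  11  12
  0   0   0   0   0   0   0   0   0   0   0   0   0   0
  1   0   0   0   0   0   0   0   0   0  11  11  11  11
  2   0   0   0   0   0   0   0   0  10  11  11  11  11
  3   0   0   0   0   0   0   7   7  10  11  11  11  11
  4   0   8   8   8   8   8   8  15  15  18  19  19  19

8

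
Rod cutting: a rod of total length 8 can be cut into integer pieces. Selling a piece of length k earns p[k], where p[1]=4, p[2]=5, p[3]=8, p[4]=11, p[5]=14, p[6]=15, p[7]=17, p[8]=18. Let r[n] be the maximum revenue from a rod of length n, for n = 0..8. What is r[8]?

32

   n    0    1    2    3    4    5    6    7    8
r[n]    0    4    8   12   16   20   24   28   32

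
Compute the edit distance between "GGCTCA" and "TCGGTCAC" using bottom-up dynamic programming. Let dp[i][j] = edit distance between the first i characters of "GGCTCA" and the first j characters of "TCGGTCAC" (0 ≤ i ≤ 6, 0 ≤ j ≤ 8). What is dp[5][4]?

   ''  T  C  G  G  T  C  A  C
''  0  1  2  3  4  5  6  7  8
 G  1  1  2  2  3  4  5  6  7
 G  2  2  2  2  2  3  4  5  6
 C  3  3  2  3  3  3  3  4  5
 T  4  3  3  3  4  3  4  4  5
 C  5  4  3  4  4  4  3  4  4
 A  6  5  4  4  5  5  4  3  4

4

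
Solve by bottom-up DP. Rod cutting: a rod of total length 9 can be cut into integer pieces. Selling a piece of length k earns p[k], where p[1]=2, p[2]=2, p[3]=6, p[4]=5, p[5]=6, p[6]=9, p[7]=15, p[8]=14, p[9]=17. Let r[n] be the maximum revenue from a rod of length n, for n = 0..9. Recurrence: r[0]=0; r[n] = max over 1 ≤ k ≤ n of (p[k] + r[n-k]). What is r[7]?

   n    0    1    2    3    4    5    6    7    8    9
r[n]    0    2    4    6    8   10   12   15   17   19

15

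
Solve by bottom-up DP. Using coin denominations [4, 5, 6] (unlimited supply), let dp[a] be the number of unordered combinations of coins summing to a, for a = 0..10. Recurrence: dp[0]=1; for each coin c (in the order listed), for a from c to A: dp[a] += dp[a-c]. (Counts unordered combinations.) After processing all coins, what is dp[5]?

after  coin     0     1     2     3     4     5     6     7     8     9    10
          4     1     0     0     0     1     0     0     0     1     0     0
          5     1     0     0     0     1     1     0     0     1     1     1
          6     1     0     0     0     1     1     1     0     1     1     2

1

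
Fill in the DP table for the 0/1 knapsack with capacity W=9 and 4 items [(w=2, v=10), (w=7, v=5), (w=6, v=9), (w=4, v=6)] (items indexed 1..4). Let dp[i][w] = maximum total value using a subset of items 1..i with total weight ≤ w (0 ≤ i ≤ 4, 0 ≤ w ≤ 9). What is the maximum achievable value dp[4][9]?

i\w   0   1   2   3   4   5   6   7   8   9
  0   0   0   0   0   0   0   0   0   0   0
  1   0   0  10  10  10  10  10  10  10  10
  2   0   0  10  10  10  10  10  10  10  15
  3   0   0  10  10  10  10  10  10  19  19
  4   0   0  10  10  10  10  16  16  19  19

19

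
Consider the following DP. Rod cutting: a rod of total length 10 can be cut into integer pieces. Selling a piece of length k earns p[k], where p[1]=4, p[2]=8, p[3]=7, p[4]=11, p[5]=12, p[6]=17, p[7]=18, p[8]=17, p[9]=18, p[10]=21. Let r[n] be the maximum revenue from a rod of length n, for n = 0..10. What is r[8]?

   n    0    1    2    3    4    5    6    7    8    9   10
r[n]    0    4    8   12   16   20   24   28   32   36   40

32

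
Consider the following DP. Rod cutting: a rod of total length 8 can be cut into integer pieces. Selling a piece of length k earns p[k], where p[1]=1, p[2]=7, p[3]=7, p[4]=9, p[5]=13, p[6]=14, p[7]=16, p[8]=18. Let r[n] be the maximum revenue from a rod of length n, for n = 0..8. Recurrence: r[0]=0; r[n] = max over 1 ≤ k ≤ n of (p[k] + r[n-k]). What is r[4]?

14

   n    0    1    2    3    4    5    6    7    8
r[n]    0    1    7    8   14   15   21   22   28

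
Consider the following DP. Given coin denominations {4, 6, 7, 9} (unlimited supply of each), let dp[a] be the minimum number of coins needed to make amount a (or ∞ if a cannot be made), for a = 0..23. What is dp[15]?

2

 a  0  1  2  3  4  5  6  7  8  9 10 11 12 13 14 15 16 17 18 19 20 21 22 23
dp  0  -  -  -  1  -  1  1  2  1  2  2  2  2  2  2  2  3  2  3  3  3  3  3
(- denotes ∞ / unreachable)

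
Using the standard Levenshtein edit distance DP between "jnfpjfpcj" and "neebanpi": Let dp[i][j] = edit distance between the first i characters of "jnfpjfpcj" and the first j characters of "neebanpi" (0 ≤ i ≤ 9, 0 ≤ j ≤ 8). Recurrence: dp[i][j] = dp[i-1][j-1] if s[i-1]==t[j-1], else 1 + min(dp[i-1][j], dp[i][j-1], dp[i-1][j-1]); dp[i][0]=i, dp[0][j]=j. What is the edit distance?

   ''  n  e  e  b  a  n  p  i
''  0  1  2  3  4  5  6  7  8
 j  1  1  2  3  4  5  6  7  8
 n  2  1  2  3  4  5  5  6  7
 f  3  2  2  3  4  5  6  6  7
 p  4  3  3  3  4  5  6  6  7
 j  5  4  4  4  4  5  6  7  7
 f  6  5  5  5  5  5  6  7  8
 p  7  6  6  6  6  6  6  6  7
 c  8  7  7  7  7  7  7  7  7
 j  9  8  8  8  8  8  8  8  8

8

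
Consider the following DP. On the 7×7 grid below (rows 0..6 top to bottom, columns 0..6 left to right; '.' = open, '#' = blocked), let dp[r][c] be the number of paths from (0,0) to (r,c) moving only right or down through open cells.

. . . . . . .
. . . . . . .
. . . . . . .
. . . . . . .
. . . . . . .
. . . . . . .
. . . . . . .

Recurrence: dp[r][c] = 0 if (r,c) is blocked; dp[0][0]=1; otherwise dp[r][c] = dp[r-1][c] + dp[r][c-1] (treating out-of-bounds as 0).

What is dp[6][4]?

r\c   0   1   2   3   4   5   6
  0   1   1   1   1   1   1   1
  1   1   2   3   4   5   6   7
  2   1   3   6  10  15  21  28
  3   1   4  10  20  35  56  84
  4   1   5  15  35  70 126 210
  5   1   6  21  56 126 252 462
  6   1   7  28  84 210 462 924

210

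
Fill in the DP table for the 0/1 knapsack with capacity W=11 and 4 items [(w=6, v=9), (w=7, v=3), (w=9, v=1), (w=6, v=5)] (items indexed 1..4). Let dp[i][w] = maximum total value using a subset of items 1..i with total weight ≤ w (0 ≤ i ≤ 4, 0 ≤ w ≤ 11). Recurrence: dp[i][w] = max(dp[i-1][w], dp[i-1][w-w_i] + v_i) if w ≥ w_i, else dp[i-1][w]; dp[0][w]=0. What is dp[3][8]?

i\w   0   1   2   3   4   5   6   7   8   9  10  11
  0   0   0   0   0   0   0   0   0   0   0   0   0
  1   0   0   0   0   0   0   9   9   9   9   9   9
  2   0   0   0   0   0   0   9   9   9   9   9   9
  3   0   0   0   0   0   0   9   9   9   9   9   9
  4   0   0   0   0   0   0   9   9   9   9   9   9

9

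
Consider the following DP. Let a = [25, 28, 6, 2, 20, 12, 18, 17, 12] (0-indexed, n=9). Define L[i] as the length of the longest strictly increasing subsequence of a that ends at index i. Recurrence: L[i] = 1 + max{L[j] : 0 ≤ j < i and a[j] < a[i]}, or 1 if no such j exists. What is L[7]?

   i    0    1    2    3    4    5    6    7    8
a[i]   25   28    6    2   20   12   18   17   12
L[i]    1    2    1    1    2    2    3    3    2

3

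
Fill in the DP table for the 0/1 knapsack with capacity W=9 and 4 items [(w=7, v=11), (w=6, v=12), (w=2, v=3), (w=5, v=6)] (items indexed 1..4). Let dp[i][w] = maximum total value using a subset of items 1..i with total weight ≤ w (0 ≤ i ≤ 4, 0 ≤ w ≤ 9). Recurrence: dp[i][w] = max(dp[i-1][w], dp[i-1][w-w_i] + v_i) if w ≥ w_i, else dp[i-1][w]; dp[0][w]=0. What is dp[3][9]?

15

i\w   0   1   2   3   4   5   6   7   8   9
  0   0   0   0   0   0   0   0   0   0   0
  1   0   0   0   0   0   0   0  11  11  11
  2   0   0   0   0   0   0  12  12  12  12
  3   0   0   3   3   3   3  12  12  15  15
  4   0   0   3   3   3   6  12  12  15  15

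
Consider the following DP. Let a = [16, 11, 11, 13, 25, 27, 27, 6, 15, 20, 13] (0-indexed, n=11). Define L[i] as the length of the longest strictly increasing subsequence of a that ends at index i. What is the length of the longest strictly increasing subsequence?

4

   i    0    1    2    3    4    5    6    7    8    9   10
a[i]   16   11   11   13   25   27   27    6   15   20   13
L[i]    1    1    1    2    3    4    4    1    3    4    2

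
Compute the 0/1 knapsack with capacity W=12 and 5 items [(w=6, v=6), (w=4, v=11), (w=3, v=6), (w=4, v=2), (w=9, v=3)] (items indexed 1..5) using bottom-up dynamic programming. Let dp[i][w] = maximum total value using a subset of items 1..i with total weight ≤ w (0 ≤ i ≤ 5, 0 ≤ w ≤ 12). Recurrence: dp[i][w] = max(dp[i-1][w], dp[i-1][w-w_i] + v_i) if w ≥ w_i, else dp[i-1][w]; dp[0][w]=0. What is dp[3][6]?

11

i\w   0   1   2   3   4   5   6   7   8   9  10  11  12
  0   0   0   0   0   0   0   0   0   0   0   0   0   0
  1   0   0   0   0   0   0   6   6   6   6   6   6   6
  2   0   0   0   0  11  11  11  11  11  11  17  17  17
  3   0   0   0   6  11  11  11  17  17  17  17  17  17
  4   0   0   0   6  11  11  11  17  17  17  17  19  19
  5   0   0   0   6  11  11  11  17  17  17  17  19  19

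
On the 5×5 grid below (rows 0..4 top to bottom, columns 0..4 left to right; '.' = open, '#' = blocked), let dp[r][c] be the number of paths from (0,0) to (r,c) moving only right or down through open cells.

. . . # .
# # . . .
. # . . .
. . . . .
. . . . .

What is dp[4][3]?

r\c   0   1   2   3   4
  0   1   1   1   0   0
  1   0   0   1   1   1
  2   0   0   1   2   3
  3   0   0   1   3   6
  4   0   0   1   4  10

4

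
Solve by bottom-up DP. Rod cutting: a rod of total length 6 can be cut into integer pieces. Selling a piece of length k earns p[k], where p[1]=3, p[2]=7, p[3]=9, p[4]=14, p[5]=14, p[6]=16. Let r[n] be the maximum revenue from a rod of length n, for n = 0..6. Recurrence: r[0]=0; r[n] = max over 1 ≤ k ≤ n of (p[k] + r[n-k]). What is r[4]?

14

   n    0    1    2    3    4    5    6
r[n]    0    3    7   10   14   17   21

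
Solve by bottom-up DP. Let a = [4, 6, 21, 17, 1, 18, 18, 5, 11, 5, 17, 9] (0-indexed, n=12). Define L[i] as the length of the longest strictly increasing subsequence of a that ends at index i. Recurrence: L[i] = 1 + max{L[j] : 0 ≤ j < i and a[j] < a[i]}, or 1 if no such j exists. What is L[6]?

4

   i    0    1    2    3    4    5    6    7    8    9   10   11
a[i]    4    6   21   17    1   18   18    5   11    5   17    9
L[i]    1    2    3    3    1    4    4    2    3    2    4    3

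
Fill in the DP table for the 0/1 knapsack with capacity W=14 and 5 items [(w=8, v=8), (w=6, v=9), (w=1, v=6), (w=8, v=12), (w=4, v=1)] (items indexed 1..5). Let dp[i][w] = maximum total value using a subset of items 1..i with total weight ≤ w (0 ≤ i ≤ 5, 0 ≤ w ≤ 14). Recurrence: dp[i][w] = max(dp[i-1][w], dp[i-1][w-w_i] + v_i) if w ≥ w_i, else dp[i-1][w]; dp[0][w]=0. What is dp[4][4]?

6

i\w   0   1   2   3   4   5   6   7   8   9  10  11  12  13  14
  0   0   0   0   0   0   0   0   0   0   0   0   0   0   0   0
  1   0   0   0   0   0   0   0   0   8   8   8   8   8   8   8
  2   0   0   0   0   0   0   9   9   9   9   9   9   9   9  17
  3   0   6   6   6   6   6   9  15  15  15  15  15  15  15  17
  4   0   6   6   6   6   6   9  15  15  18  18  18  18  18  21
  5   0   6   6   6   6   7   9  15  15  18  18  18  18  19  21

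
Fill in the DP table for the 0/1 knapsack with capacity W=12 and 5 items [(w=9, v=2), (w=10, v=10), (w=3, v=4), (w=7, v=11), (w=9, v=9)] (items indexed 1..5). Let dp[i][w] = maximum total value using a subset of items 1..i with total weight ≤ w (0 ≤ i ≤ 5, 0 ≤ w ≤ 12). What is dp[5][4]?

i\w   0   1   2   3   4   5   6   7   8   9  10  11  12
  0   0   0   0   0   0   0   0   0   0   0   0   0   0
  1   0   0   0   0   0   0   0   0   0   2   2   2   2
  2   0   0   0   0   0   0   0   0   0   2  10  10  10
  3   0   0   0   4   4   4   4   4   4   4  10  10  10
  4   0   0   0   4   4   4   4  11  11  11  15  15  15
  5   0   0   0   4   4   4   4  11  11  11  15  15  15

4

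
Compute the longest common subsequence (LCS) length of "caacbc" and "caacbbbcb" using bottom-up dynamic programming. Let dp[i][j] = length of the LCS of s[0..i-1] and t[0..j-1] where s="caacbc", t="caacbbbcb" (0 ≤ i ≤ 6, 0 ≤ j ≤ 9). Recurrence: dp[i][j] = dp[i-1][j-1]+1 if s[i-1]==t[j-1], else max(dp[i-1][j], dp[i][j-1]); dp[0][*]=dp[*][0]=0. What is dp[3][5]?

3

   ''  c  a  a  c  b  b  b  c  b
''  0  0  0  0  0  0  0  0  0  0
 c  0  1  1  1  1  1  1  1  1  1
 a  0  1  2  2  2  2  2  2  2  2
 a  0  1  2  3  3  3  3  3  3  3
 c  0  1  2  3  4  4  4  4  4  4
 b  0  1  2  3  4  5  5  5  5  5
 c  0  1  2  3  4  5  5  5  6  6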